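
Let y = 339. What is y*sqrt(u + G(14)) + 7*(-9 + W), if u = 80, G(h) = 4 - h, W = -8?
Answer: -119 + 339*sqrt(70) ≈ 2717.3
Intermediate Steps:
y*sqrt(u + G(14)) + 7*(-9 + W) = 339*sqrt(80 + (4 - 1*14)) + 7*(-9 - 8) = 339*sqrt(80 + (4 - 14)) + 7*(-17) = 339*sqrt(80 - 10) - 119 = 339*sqrt(70) - 119 = -119 + 339*sqrt(70)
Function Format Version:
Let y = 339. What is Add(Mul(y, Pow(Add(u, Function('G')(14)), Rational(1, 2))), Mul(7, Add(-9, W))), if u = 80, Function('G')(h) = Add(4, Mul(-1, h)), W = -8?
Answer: Add(-119, Mul(339, Pow(70, Rational(1, 2)))) ≈ 2717.3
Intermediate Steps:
Add(Mul(y, Pow(Add(u, Function('G')(14)), Rational(1, 2))), Mul(7, Add(-9, W))) = Add(Mul(339, Pow(Add(80, Add(4, Mul(-1, 14))), Rational(1, 2))), Mul(7, Add(-9, -8))) = Add(Mul(339, Pow(Add(80, Add(4, -14)), Rational(1, 2))), Mul(7, -17)) = Add(Mul(339, Pow(Add(80, -10), Rational(1, 2))), -119) = Add(Mul(339, Pow(70, Rational(1, 2))), -119) = Add(-119, Mul(339, Pow(70, Rational(1, 2))))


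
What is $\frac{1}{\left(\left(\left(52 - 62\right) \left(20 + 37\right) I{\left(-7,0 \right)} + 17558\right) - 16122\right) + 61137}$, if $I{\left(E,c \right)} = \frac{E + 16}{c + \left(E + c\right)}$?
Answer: $\frac{7}{443141} \approx 1.5796 \cdot 10^{-5}$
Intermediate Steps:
$I{\left(E,c \right)} = \frac{16 + E}{E + 2 c}$
$\frac{1}{\left(\left(\left(52 - 62\right) \left(20 + 37\right) I{\left(-7,0 \right)} + 17558\right) - 16122\right) + 61137} = \frac{1}{\left(\left(\left(52 - 62\right) \left(20 + 37\right) \frac{16 - 7}{-7 + 2 \cdot 0} + 17558\right) - 16122\right) + 61137} = \frac{1}{\left(\left(\left(-10\right) 57 \frac{1}{-7 + 0} \cdot 9 + 17558\right) - 16122\right) + 61137} = \frac{1}{\left(\left(- 570 \frac{1}{-7} \cdot 9 + 17558\right) - 16122\right) + 61137} = \frac{1}{\left(\left(- 570 \left(\left(- \frac{1}{7}\right) 9\right) + 17558\right) - 16122\right) + 61137} = \frac{1}{\left(\left(\left(-570\right) \left(- \frac{9}{7}\right) + 17558\right) - 16122\right) + 61137} = \frac{1}{\left(\left(\frac{5130}{7} + 17558\right) - 16122\right) + 61137} = \frac{1}{\left(\frac{128036}{7} - 16122\right) + 61137} = \frac{1}{\frac{15182}{7} + 61137} = \frac{1}{\frac{443141}{7}} = \frac{7}{443141}$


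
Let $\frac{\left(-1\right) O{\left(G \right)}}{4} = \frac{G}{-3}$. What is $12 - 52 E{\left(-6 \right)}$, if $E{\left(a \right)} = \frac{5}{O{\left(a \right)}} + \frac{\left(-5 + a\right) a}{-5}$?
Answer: $\frac{7309}{10} \approx 730.9$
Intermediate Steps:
$O{\left(G \right)} = \frac{4 G}{3}$ ($O{\left(G \right)} = - 4 \frac{G}{-3} = - 4 G \left(- \frac{1}{3}\right) = - 4 \left(- \frac{G}{3}\right) = \frac{4 G}{3}$)
$E{\left(a \right)} = \frac{15}{4 a} - \frac{a \left(-5 + a\right)}{5}$ ($E{\left(a \right)} = \frac{5}{\frac{4}{3} a} + \frac{\left(-5 + a\right) a}{-5} = 5 \frac{3}{4 a} + a \left(-5 + a\right) \left(- \frac{1}{5}\right) = \frac{15}{4 a} - \frac{a \left(-5 + a\right)}{5}$)
$12 - 52 E{\left(-6 \right)} = 12 - 52 \left(-6 - \frac{\left(-6\right)^{2}}{5} + \frac{15}{4 \left(-6\right)}\right) = 12 - 52 \left(-6 - \frac{36}{5} + \frac{15}{4} \left(- \frac{1}{6}\right)\right) = 12 - 52 \left(-6 - \frac{36}{5} - \frac{5}{8}\right) = 12 - - \frac{7189}{10} = 12 + \frac{7189}{10} = \frac{7309}{10}$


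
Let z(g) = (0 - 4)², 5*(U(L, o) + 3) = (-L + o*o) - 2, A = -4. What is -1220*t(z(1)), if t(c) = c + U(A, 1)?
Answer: -16592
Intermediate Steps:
U(L, o) = -17/5 - L/5 + o²/5 (U(L, o) = -3 + ((-L + o*o) - 2)/5 = -3 + ((-L + o²) - 2)/5 = -3 + ((o² - L) - 2)/5 = -3 + (-2 + o² - L)/5 = -3 + (-⅖ - L/5 + o²/5) = -17/5 - L/5 + o²/5)
z(g) = 16 (z(g) = (-4)² = 16)
t(c) = -12/5 + c (t(c) = c + (-17/5 - ⅕*(-4) + (⅕)*1²) = c + (-17/5 + ⅘ + (⅕)*1) = c + (-17/5 + ⅘ + ⅕) = c - 12/5 = -12/5 + c)
-1220*t(z(1)) = -1220*(-12/5 + 16) = -1220*68/5 = -16592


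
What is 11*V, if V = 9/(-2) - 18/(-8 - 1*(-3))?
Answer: -99/10 ≈ -9.9000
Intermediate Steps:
V = -9/10 (V = 9*(-1/2) - 18/(-8 + 3) = -9/2 - 18/(-5) = -9/2 - 18*(-1/5) = -9/2 + 18/5 = -9/10 ≈ -0.90000)
11*V = 11*(-9/10) = -99/10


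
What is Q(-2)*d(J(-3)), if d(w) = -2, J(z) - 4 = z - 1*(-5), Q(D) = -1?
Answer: 2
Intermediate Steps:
J(z) = 9 + z (J(z) = 4 + (z - 1*(-5)) = 4 + (z + 5) = 4 + (5 + z) = 9 + z)
Q(-2)*d(J(-3)) = -1*(-2) = 2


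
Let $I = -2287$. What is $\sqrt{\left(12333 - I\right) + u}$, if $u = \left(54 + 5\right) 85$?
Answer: $\sqrt{19635} \approx 140.13$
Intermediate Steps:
$u = 5015$ ($u = 59 \cdot 85 = 5015$)
$\sqrt{\left(12333 - I\right) + u} = \sqrt{\left(12333 - -2287\right) + 5015} = \sqrt{\left(12333 + 2287\right) + 5015} = \sqrt{14620 + 5015} = \sqrt{19635}$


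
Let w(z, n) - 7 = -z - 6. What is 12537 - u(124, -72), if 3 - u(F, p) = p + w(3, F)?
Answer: 12460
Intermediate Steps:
w(z, n) = 1 - z (w(z, n) = 7 + (-z - 6) = 7 + (-6 - z) = 1 - z)
u(F, p) = 5 - p (u(F, p) = 3 - (p + (1 - 1*3)) = 3 - (p + (1 - 3)) = 3 - (p - 2) = 3 - (-2 + p) = 3 + (2 - p) = 5 - p)
12537 - u(124, -72) = 12537 - (5 - 1*(-72)) = 12537 - (5 + 72) = 12537 - 1*77 = 12537 - 77 = 12460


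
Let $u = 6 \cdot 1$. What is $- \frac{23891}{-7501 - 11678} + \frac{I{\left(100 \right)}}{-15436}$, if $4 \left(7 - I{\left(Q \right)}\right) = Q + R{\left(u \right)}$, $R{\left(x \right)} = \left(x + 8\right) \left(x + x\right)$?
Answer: $\frac{92483054}{74011761} \approx 1.2496$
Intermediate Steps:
$u = 6$
$R{\left(x \right)} = 2 x \left(8 + x\right)$ ($R{\left(x \right)} = \left(8 + x\right) 2 x = 2 x \left(8 + x\right)$)
$I{\left(Q \right)} = -35 - \frac{Q}{4}$ ($I{\left(Q \right)} = 7 - \frac{Q + 2 \cdot 6 \left(8 + 6\right)}{4} = 7 - \frac{Q + 2 \cdot 6 \cdot 14}{4} = 7 - \frac{Q + 168}{4} = 7 - \frac{168 + Q}{4} = 7 - \left(42 + \frac{Q}{4}\right) = -35 - \frac{Q}{4}$)
$- \frac{23891}{-7501 - 11678} + \frac{I{\left(100 \right)}}{-15436} = - \frac{23891}{-7501 - 11678} + \frac{-35 - 25}{-15436} = - \frac{23891}{-19179} + \left(-35 - 25\right) \left(- \frac{1}{15436}\right) = \left(-23891\right) \left(- \frac{1}{19179}\right) - - \frac{15}{3859} = \frac{23891}{19179} + \frac{15}{3859} = \frac{92483054}{74011761}$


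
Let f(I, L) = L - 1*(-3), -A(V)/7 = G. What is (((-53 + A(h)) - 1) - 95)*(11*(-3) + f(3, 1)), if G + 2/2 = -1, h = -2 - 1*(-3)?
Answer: 3915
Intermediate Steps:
h = 1 (h = -2 + 3 = 1)
G = -2 (G = -1 - 1 = -2)
A(V) = 14 (A(V) = -7*(-2) = 14)
f(I, L) = 3 + L (f(I, L) = L + 3 = 3 + L)
(((-53 + A(h)) - 1) - 95)*(11*(-3) + f(3, 1)) = (((-53 + 14) - 1) - 95)*(11*(-3) + (3 + 1)) = ((-39 - 1) - 95)*(-33 + 4) = (-40 - 95)*(-29) = -135*(-29) = 3915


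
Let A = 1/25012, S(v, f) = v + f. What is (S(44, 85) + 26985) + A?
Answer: 678175369/25012 ≈ 27114.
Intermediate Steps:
S(v, f) = f + v
A = 1/25012 ≈ 3.9981e-5
(S(44, 85) + 26985) + A = ((85 + 44) + 26985) + 1/25012 = (129 + 26985) + 1/25012 = 27114 + 1/25012 = 678175369/25012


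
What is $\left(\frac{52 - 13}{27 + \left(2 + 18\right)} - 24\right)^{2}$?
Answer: $\frac{1185921}{2209} \approx 536.86$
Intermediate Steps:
$\left(\frac{52 - 13}{27 + \left(2 + 18\right)} - 24\right)^{2} = \left(\frac{39}{27 + 20} - 24\right)^{2} = \left(\frac{39}{47} - 24\right)^{2} = \left(- \frac{1089}{47}\right)^{2} = \frac{1185921}{2209}$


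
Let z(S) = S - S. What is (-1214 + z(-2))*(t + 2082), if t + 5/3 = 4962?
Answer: -25648178/3 ≈ -8.5494e+6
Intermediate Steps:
t = 14881/3 (t = -5/3 + 4962 = 14881/3 ≈ 4960.3)
z(S) = 0
(-1214 + z(-2))*(t + 2082) = (-1214 + 0)*(14881/3 + 2082) = -1214*21127/3 = -25648178/3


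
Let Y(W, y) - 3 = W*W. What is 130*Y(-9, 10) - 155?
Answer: 10765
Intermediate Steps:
Y(W, y) = 3 + W² (Y(W, y) = 3 + W*W = 3 + W²)
130*Y(-9, 10) - 155 = 130*(3 + (-9)²) - 155 = 130*(3 + 81) - 155 = 130*84 - 155 = 10920 - 155 = 10765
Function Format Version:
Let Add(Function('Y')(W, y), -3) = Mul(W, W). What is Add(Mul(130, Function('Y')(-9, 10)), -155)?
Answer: 10765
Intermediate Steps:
Function('Y')(W, y) = Add(3, Pow(W, 2)) (Function('Y')(W, y) = Add(3, Mul(W, W)) = Add(3, Pow(W, 2)))
Add(Mul(130, Function('Y')(-9, 10)), -155) = Add(Mul(130, Add(3, Pow(-9, 2))), -155) = Add(Mul(130, Add(3, 81)), -155) = Add(Mul(130, 84), -155) = Add(10920, -155) = 10765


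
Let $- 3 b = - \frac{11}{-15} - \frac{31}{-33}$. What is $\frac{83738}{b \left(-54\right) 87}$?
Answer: $\frac{2302795}{72036} \approx 31.967$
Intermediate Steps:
$b = - \frac{92}{165}$ ($b = - \frac{- \frac{11}{-15} - \frac{31}{-33}}{3} = - \frac{\left(-11\right) \left(- \frac{1}{15}\right) - - \frac{31}{33}}{3} = - \frac{\frac{11}{15} + \frac{31}{33}}{3} = \left(- \frac{1}{3}\right) \frac{92}{55} = - \frac{92}{165} \approx -0.55758$)
$\frac{83738}{b \left(-54\right) 87} = \frac{83738}{\left(- \frac{92}{165}\right) \left(-54\right) 87} = \frac{83738}{\frac{1656}{55} \cdot 87} = \frac{83738}{\frac{144072}{55}} = 83738 \cdot \frac{55}{144072} = \frac{2302795}{72036}$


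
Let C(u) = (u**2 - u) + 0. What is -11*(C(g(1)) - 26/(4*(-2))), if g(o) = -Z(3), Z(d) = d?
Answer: -671/4 ≈ -167.75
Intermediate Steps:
g(o) = -3 (g(o) = -1*3 = -3)
C(u) = u**2 - u
-11*(C(g(1)) - 26/(4*(-2))) = -11*(-3*(-1 - 3) - 26/(4*(-2))) = -11*(-3*(-4) - 26/(-8)) = -11*(12 - 26*(-1/8)) = -11*(12 + 13/4) = -11*61/4 = -671/4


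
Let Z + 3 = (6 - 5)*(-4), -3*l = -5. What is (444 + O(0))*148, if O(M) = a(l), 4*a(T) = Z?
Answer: 65453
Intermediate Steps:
l = 5/3 (l = -1/3*(-5) = 5/3 ≈ 1.6667)
Z = -7 (Z = -3 + (6 - 5)*(-4) = -3 + 1*(-4) = -3 - 4 = -7)
a(T) = -7/4 (a(T) = (1/4)*(-7) = -7/4)
O(M) = -7/4
(444 + O(0))*148 = (444 - 7/4)*148 = (1769/4)*148 = 65453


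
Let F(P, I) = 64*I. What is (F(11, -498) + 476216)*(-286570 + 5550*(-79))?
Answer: -322158286880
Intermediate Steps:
(F(11, -498) + 476216)*(-286570 + 5550*(-79)) = (64*(-498) + 476216)*(-286570 + 5550*(-79)) = (-31872 + 476216)*(-286570 - 438450) = 444344*(-725020) = -322158286880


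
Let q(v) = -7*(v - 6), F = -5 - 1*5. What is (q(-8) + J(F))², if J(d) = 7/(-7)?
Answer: 9409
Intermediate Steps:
F = -10 (F = -5 - 5 = -10)
q(v) = 42 - 7*v (q(v) = -7*(-6 + v) = 42 - 7*v)
J(d) = -1 (J(d) = 7*(-⅐) = -1)
(q(-8) + J(F))² = ((42 - 7*(-8)) - 1)² = ((42 + 56) - 1)² = (98 - 1)² = 97² = 9409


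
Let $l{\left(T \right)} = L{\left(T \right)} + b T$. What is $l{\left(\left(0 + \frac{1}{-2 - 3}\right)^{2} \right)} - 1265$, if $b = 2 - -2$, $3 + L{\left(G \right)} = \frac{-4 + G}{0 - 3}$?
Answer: $- \frac{31663}{25} \approx -1266.5$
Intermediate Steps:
$L{\left(G \right)} = - \frac{5}{3} - \frac{G}{3}$ ($L{\left(G \right)} = -3 + \frac{-4 + G}{0 - 3} = -3 + \frac{-4 + G}{-3} = -3 + \left(-4 + G\right) \left(- \frac{1}{3}\right) = -3 - \left(- \frac{4}{3} + \frac{G}{3}\right) = - \frac{5}{3} - \frac{G}{3}$)
$b = 4$ ($b = 2 + 2 = 4$)
$l{\left(T \right)} = - \frac{5}{3} + \frac{11 T}{3}$ ($l{\left(T \right)} = \left(- \frac{5}{3} - \frac{T}{3}\right) + 4 T = - \frac{5}{3} + \frac{11 T}{3}$)
$l{\left(\left(0 + \frac{1}{-2 - 3}\right)^{2} \right)} - 1265 = \left(- \frac{5}{3} + \frac{11 \left(0 + \frac{1}{-2 - 3}\right)^{2}}{3}\right) - 1265 = \left(- \frac{5}{3} + \frac{11 \left(0 + \frac{1}{-5}\right)^{2}}{3}\right) - 1265 = \left(- \frac{5}{3} + \frac{11 \left(0 - \frac{1}{5}\right)^{2}}{3}\right) - 1265 = \left(- \frac{5}{3} + \frac{11 \left(- \frac{1}{5}\right)^{2}}{3}\right) - 1265 = \left(- \frac{5}{3} + \frac{11}{3} \cdot \frac{1}{25}\right) - 1265 = \left(- \frac{5}{3} + \frac{11}{75}\right) - 1265 = - \frac{38}{25} - 1265 = - \frac{31663}{25}$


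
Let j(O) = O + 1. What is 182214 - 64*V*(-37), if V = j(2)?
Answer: 189318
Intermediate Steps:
j(O) = 1 + O
V = 3 (V = 1 + 2 = 3)
182214 - 64*V*(-37) = 182214 - 64*3*(-37) = 182214 - 192*(-37) = 182214 + 7104 = 189318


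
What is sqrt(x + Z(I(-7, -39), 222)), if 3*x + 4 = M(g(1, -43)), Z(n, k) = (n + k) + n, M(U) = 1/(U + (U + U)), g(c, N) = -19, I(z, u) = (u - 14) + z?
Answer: sqrt(327047)/57 ≈ 10.033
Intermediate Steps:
I(z, u) = -14 + u + z (I(z, u) = (-14 + u) + z = -14 + u + z)
M(U) = 1/(3*U) (M(U) = 1/(U + 2*U) = 1/(3*U))
Z(n, k) = k + 2*n (Z(n, k) = (k + n) + n = k + 2*n)
x = -229/171 (x = -4/3 + ((1/3)/(-19))/3 = -4/3 + ((1/3)*(-1/19))/3 = -4/3 + (1/3)*(-1/57) = -4/3 - 1/171 = -229/171 ≈ -1.3392)
sqrt(x + Z(I(-7, -39), 222)) = sqrt(-229/171 + (222 + 2*(-14 - 39 - 7))) = sqrt(-229/171 + (222 + 2*(-60))) = sqrt(-229/171 + (222 - 120)) = sqrt(-229/171 + 102) = sqrt(17213/171) = sqrt(327047)/57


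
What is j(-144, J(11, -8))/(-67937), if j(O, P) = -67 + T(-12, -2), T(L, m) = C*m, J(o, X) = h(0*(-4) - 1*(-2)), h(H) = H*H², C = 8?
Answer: 83/67937 ≈ 0.0012217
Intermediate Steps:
h(H) = H³
J(o, X) = 8 (J(o, X) = (0*(-4) - 1*(-2))³ = (0 + 2)³ = 2³ = 8)
T(L, m) = 8*m
j(O, P) = -83 (j(O, P) = -67 + 8*(-2) = -67 - 16 = -83)
j(-144, J(11, -8))/(-67937) = -83/(-67937) = -83*(-1/67937) = 83/67937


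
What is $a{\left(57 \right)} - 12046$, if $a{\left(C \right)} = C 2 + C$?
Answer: $-11875$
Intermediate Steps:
$a{\left(C \right)} = 3 C$ ($a{\left(C \right)} = 2 C + C = 3 C$)
$a{\left(57 \right)} - 12046 = 3 \cdot 57 - 12046 = 171 - 12046 = -11875$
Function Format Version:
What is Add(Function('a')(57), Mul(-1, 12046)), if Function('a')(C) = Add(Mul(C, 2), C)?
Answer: -11875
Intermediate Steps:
Function('a')(C) = Mul(3, C) (Function('a')(C) = Add(Mul(2, C), C) = Mul(3, C))
Add(Function('a')(57), Mul(-1, 12046)) = Add(Mul(3, 57), Mul(-1, 12046)) = Add(171, -12046) = -11875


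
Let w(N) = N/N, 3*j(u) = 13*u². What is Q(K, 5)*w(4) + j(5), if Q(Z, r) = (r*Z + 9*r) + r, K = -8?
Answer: 355/3 ≈ 118.33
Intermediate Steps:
j(u) = 13*u²/3 (j(u) = (13*u²)/3 = 13*u²/3)
w(N) = 1
Q(Z, r) = 10*r + Z*r (Q(Z, r) = (Z*r + 9*r) + r = (9*r + Z*r) + r = 10*r + Z*r)
Q(K, 5)*w(4) + j(5) = (5*(10 - 8))*1 + (13/3)*5² = (5*2)*1 + (13/3)*25 = 10*1 + 325/3 = 10 + 325/3 = 355/3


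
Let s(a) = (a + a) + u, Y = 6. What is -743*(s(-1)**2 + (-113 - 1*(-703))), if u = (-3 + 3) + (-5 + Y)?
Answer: -439113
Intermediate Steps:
u = 1 (u = (-3 + 3) + (-5 + 6) = 0 + 1 = 1)
s(a) = 1 + 2*a (s(a) = (a + a) + 1 = 2*a + 1 = 1 + 2*a)
-743*(s(-1)**2 + (-113 - 1*(-703))) = -743*((1 + 2*(-1))**2 + (-113 - 1*(-703))) = -743*((1 - 2)**2 + (-113 + 703)) = -743*((-1)**2 + 590) = -743*(1 + 590) = -743*591 = -439113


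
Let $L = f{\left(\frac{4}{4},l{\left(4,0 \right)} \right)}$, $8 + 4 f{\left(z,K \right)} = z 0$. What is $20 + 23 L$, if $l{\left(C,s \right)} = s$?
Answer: $-26$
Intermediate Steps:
$f{\left(z,K \right)} = -2$ ($f{\left(z,K \right)} = -2 + \frac{z 0}{4} = -2 + \frac{1}{4} \cdot 0 = -2 + 0 = -2$)
$L = -2$
$20 + 23 L = 20 + 23 \left(-2\right) = 20 - 46 = -26$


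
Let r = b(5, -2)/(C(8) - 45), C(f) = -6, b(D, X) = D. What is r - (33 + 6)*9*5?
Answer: -89510/51 ≈ -1755.1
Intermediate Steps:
r = -5/51 (r = 5/(-6 - 45) = 5/(-51) = 5*(-1/51) = -5/51 ≈ -0.098039)
r - (33 + 6)*9*5 = -5/51 - (33 + 6)*9*5 = -5/51 - 39*45 = -5/51 - 1*1755 = -5/51 - 1755 = -89510/51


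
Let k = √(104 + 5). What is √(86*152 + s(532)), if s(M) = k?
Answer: √(13072 + √109) ≈ 114.38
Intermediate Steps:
k = √109 ≈ 10.440
s(M) = √109
√(86*152 + s(532)) = √(86*152 + √109) = √(13072 + √109)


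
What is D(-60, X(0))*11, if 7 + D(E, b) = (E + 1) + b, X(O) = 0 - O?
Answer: -726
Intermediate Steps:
X(O) = -O
D(E, b) = -6 + E + b (D(E, b) = -7 + ((E + 1) + b) = -7 + ((1 + E) + b) = -7 + (1 + E + b) = -6 + E + b)
D(-60, X(0))*11 = (-6 - 60 - 1*0)*11 = (-6 - 60 + 0)*11 = -66*11 = -726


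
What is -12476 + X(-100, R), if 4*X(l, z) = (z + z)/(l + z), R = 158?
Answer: -723529/58 ≈ -12475.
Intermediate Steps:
X(l, z) = z/(2*(l + z)) (X(l, z) = ((z + z)/(l + z))/4 = ((2*z)/(l + z))/4 = (2*z/(l + z))/4 = z/(2*(l + z)))
-12476 + X(-100, R) = -12476 + (½)*158/(-100 + 158) = -12476 + (½)*158/58 = -12476 + (½)*158*(1/58) = -12476 + 79/58 = -723529/58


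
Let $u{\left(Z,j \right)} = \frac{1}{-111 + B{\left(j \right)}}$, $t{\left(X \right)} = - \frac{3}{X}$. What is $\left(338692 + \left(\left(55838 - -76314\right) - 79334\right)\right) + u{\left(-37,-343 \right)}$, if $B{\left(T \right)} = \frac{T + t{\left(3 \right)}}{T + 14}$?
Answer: $\frac{14162873921}{36175} \approx 3.9151 \cdot 10^{5}$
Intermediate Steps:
$B{\left(T \right)} = \frac{-1 + T}{14 + T}$ ($B{\left(T \right)} = \frac{T - \frac{3}{3}}{T + 14} = \frac{T - 1}{14 + T} = \frac{-1 + T}{14 + T}$)
$u{\left(Z,j \right)} = \frac{1}{-111 + \frac{-1 + j}{14 + j}}$
$\left(338692 + \left(\left(55838 - -76314\right) - 79334\right)\right) + u{\left(-37,-343 \right)} = \left(338692 + \left(\left(55838 - -76314\right) - 79334\right)\right) + \frac{-14 - -343}{5 \left(311 + 22 \left(-343\right)\right)} = \left(338692 + \left(\left(55838 + 76314\right) - 79334\right)\right) + \frac{-14 + 343}{5 \left(311 - 7546\right)} = \left(338692 + \left(132152 - 79334\right)\right) + \frac{1}{5} \frac{1}{-7235} \cdot 329 = \left(338692 + 52818\right) + \frac{1}{5} \left(- \frac{1}{7235}\right) 329 = 391510 - \frac{329}{36175} = \frac{14162873921}{36175}$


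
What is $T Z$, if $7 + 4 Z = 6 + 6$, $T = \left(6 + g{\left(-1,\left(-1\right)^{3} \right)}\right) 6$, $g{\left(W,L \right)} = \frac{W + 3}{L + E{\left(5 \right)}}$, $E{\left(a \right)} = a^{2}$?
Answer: $\frac{365}{8} \approx 45.625$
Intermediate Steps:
$g{\left(W,L \right)} = \frac{3 + W}{25 + L}$ ($g{\left(W,L \right)} = \frac{W + 3}{L + 5^{2}} = \frac{3 + W}{L + 25} = \frac{3 + W}{25 + L}$)
$T = \frac{73}{2}$ ($T = \left(6 + \frac{3 - 1}{25 + \left(-1\right)^{3}}\right) 6 = \left(6 + \frac{1}{25 - 1} \cdot 2\right) 6 = \left(6 + \frac{1}{24} \cdot 2\right) 6 = \left(6 + \frac{1}{12}\right) 6 = \frac{73}{12} \cdot 6 = \frac{73}{2} \approx 36.5$)
$Z = \frac{5}{4}$ ($Z = - \frac{7}{4} + \frac{6 + 6}{4} = - \frac{7}{4} + \frac{1}{4} \cdot 12 = - \frac{7}{4} + 3 = \frac{5}{4} \approx 1.25$)
$T Z = \frac{73}{2} \cdot \frac{5}{4} = \frac{365}{8}$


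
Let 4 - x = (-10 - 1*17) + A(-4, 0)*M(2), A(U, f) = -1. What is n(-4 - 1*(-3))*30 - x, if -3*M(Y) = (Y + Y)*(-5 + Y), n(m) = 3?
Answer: 55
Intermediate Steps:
M(Y) = -2*Y*(-5 + Y)/3 (M(Y) = -(Y + Y)*(-5 + Y)/3 = -2*Y*(-5 + Y)/3)
x = 35 (x = 4 - ((-10 - 1*17) - 2*2*(5 - 1*2)/3) = 4 - ((-10 - 17) - 2*2*(5 - 2)/3) = 4 - (-27 - 2*2*3/3) = 4 - (-27 - 1*4) = 4 - (-27 - 4) = 4 - 1*(-31) = 4 + 31 = 35)
n(-4 - 1*(-3))*30 - x = 3*30 - 1*35 = 90 - 35 = 55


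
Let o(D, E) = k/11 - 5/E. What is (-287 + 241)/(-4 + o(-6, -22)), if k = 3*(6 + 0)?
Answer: 1012/47 ≈ 21.532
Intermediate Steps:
k = 18 (k = 3*6 = 18)
o(D, E) = 18/11 - 5/E
(-287 + 241)/(-4 + o(-6, -22)) = (-287 + 241)/(-4 + (18/11 - 5/(-22))) = -46/(-4 + (18/11 - 5*(-1/22))) = -46/(-4 + (18/11 + 5/22)) = -46/(-4 + 41/22) = -46/(-47/22) = -46*(-22/47) = 1012/47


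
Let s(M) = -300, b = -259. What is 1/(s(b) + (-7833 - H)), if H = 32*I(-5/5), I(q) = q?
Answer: -1/8101 ≈ -0.00012344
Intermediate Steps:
H = -32 (H = 32*(-5/5) = 32*(-5*⅕) = 32*(-1) = -32)
1/(s(b) + (-7833 - H)) = 1/(-300 + (-7833 - 1*(-32))) = 1/(-300 + (-7833 + 32)) = 1/(-300 - 7801) = 1/(-8101) = -1/8101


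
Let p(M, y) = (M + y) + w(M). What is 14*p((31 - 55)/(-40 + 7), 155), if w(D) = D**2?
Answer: 264698/121 ≈ 2187.6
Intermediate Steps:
p(M, y) = M + y + M**2 (p(M, y) = (M + y) + M**2 = M + y + M**2)
14*p((31 - 55)/(-40 + 7), 155) = 14*((31 - 55)/(-40 + 7) + 155 + ((31 - 55)/(-40 + 7))**2) = 14*(-24/(-33) + 155 + (-24/(-33))**2) = 14*(-24*(-1/33) + 155 + (-24*(-1/33))**2) = 14*(8/11 + 155 + (8/11)**2) = 14*(8/11 + 155 + 64/121) = 14*(18907/121) = 264698/121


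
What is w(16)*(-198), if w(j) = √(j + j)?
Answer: -792*√2 ≈ -1120.1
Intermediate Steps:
w(j) = √2*√j (w(j) = √(2*j) = √2*√j)
w(16)*(-198) = (√2*√16)*(-198) = (√2*4)*(-198) = (4*√2)*(-198) = -792*√2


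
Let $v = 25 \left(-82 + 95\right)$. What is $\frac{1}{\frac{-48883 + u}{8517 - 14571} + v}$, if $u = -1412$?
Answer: $\frac{2018}{672615} \approx 0.0030002$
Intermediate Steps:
$v = 325$ ($v = 25 \cdot 13 = 325$)
$\frac{1}{\frac{-48883 + u}{8517 - 14571} + v} = \frac{1}{\frac{-48883 - 1412}{8517 - 14571} + 325} = \frac{1}{- \frac{50295}{-6054} + 325} = \frac{1}{\left(-50295\right) \left(- \frac{1}{6054}\right) + 325} = \frac{1}{\frac{16765}{2018} + 325} = \frac{1}{\frac{672615}{2018}} = \frac{2018}{672615}$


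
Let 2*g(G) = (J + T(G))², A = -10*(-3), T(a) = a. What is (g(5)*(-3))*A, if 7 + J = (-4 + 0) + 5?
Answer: -45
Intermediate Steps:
A = 30
J = -6 (J = -7 + ((-4 + 0) + 5) = -7 + (-4 + 5) = -7 + 1 = -6)
g(G) = (-6 + G)²/2
(g(5)*(-3))*A = (((-6 + 5)²/2)*(-3))*30 = (((½)*(-1)²)*(-3))*30 = (((½)*1)*(-3))*30 = ((½)*(-3))*30 = -3/2*30 = -45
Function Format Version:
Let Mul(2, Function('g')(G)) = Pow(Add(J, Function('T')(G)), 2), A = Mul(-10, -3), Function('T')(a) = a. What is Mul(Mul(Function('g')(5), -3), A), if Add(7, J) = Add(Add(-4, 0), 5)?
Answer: -45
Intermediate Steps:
A = 30
J = -6 (J = Add(-7, Add(Add(-4, 0), 5)) = Add(-7, Add(-4, 5)) = Add(-7, 1) = -6)
Function('g')(G) = Mul(Rational(1, 2), Pow(Add(-6, G), 2))
Mul(Mul(Function('g')(5), -3), A) = Mul(Mul(Mul(Rational(1, 2), Pow(Add(-6, 5), 2)), -3), 30) = Mul(Mul(Mul(Rational(1, 2), Pow(-1, 2)), -3), 30) = Mul(Mul(Mul(Rational(1, 2), 1), -3), 30) = Mul(Mul(Rational(1, 2), -3), 30) = Mul(Rational(-3, 2), 30) = -45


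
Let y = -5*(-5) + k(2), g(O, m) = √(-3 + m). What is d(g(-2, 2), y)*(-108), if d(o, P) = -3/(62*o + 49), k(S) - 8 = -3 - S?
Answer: 15876/6245 - 20088*I/6245 ≈ 2.5422 - 3.2167*I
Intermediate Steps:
k(S) = 5 - S (k(S) = 8 + (-3 - S) = 5 - S)
y = 28 (y = -5*(-5) + (5 - 1*2) = 25 + (5 - 2) = 25 + 3 = 28)
d(o, P) = -3/(49 + 62*o)
d(g(-2, 2), y)*(-108) = -3/(49 + 62*√(-3 + 2))*(-108) = -3/(49 + 62*√(-1))*(-108) = -3*(49 - 62*I)/6245*(-108) = 324*(49 - 62*I)/6245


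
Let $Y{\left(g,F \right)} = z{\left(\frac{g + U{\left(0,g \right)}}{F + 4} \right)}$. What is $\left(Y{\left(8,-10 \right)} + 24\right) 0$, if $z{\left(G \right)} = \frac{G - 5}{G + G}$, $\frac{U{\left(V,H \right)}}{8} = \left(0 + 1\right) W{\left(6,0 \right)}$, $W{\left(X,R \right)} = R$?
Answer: $0$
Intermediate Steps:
$U{\left(V,H \right)} = 0$ ($U{\left(V,H \right)} = 8 \left(0 + 1\right) 0 = 8 \cdot 1 \cdot 0 = 8 \cdot 0 = 0$)
$z{\left(G \right)} = \frac{-5 + G}{2 G}$
$Y{\left(g,F \right)} = \frac{\left(-5 + \frac{g}{4 + F}\right) \left(4 + F\right)}{2 g}$ ($Y{\left(g,F \right)} = \frac{-5 + \frac{g + 0}{F + 4}}{2 \frac{g + 0}{F + 4}} = \frac{-5 + \frac{g}{4 + F}}{2 \frac{g}{4 + F}} = \frac{\frac{4 + F}{g} \left(-5 + \frac{g}{4 + F}\right)}{2} = \frac{\left(-5 + \frac{g}{4 + F}\right) \left(4 + F\right)}{2 g}$)
$\left(Y{\left(8,-10 \right)} + 24\right) 0 = \left(\frac{-20 + 8 - -50}{2 \cdot 8} + 24\right) 0 = \left(\frac{1}{2} \cdot \frac{1}{8} \left(-20 + 8 + 50\right) + 24\right) 0 = \left(\frac{1}{2} \cdot \frac{1}{8} \cdot 38 + 24\right) 0 = \left(\frac{19}{8} + 24\right) 0 = \frac{211}{8} \cdot 0 = 0$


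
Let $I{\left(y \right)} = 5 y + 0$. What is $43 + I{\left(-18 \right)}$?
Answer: $-47$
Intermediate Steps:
$I{\left(y \right)} = 5 y$
$43 + I{\left(-18 \right)} = 43 + 5 \left(-18\right) = 43 - 90 = -47$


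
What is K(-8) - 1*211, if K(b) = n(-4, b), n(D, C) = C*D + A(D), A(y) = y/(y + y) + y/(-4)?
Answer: -355/2 ≈ -177.50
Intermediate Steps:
A(y) = ½ - y/4 (A(y) = y/((2*y)) + y*(-¼) = y*(1/(2*y)) - y/4 = ½ - y/4)
n(D, C) = ½ - D/4 + C*D (n(D, C) = C*D + (½ - D/4) = ½ - D/4 + C*D)
K(b) = 3/2 - 4*b (K(b) = ½ - ¼*(-4) + b*(-4) = ½ + 1 - 4*b = 3/2 - 4*b)
K(-8) - 1*211 = (3/2 - 4*(-8)) - 1*211 = (3/2 + 32) - 211 = 67/2 - 211 = -355/2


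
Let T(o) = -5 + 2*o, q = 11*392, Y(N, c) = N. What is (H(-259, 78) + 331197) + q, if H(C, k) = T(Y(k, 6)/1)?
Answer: 335660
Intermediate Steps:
q = 4312
H(C, k) = -5 + 2*k (H(C, k) = -5 + 2*(k/1) = -5 + 2*(k*1) = -5 + 2*k)
(H(-259, 78) + 331197) + q = ((-5 + 2*78) + 331197) + 4312 = ((-5 + 156) + 331197) + 4312 = (151 + 331197) + 4312 = 331348 + 4312 = 335660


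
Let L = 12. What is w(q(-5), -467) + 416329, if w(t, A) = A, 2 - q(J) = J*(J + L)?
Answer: 415862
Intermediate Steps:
q(J) = 2 - J*(12 + J) (q(J) = 2 - J*(J + 12) = 2 - J*(12 + J))
w(q(-5), -467) + 416329 = -467 + 416329 = 415862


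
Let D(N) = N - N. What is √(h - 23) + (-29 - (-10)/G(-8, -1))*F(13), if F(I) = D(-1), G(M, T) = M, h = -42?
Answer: I*√65 ≈ 8.0623*I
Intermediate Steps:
D(N) = 0
F(I) = 0
√(h - 23) + (-29 - (-10)/G(-8, -1))*F(13) = √(-42 - 23) + (-29 - (-10)/(-8))*0 = √(-65) + (-29 - (-10)*(-1)/8)*0 = I*√65 + (-29 - 1*5/4)*0 = I*√65 + (-29 - 5/4)*0 = I*√65 - 121/4*0 = I*√65 + 0 = I*√65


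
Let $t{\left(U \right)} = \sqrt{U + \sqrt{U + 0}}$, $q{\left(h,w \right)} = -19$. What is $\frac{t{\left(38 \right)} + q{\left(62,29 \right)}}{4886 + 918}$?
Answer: $- \frac{19}{5804} + \frac{\sqrt{38 + \sqrt{38}}}{5804} \approx -0.0021286$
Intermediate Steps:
$t{\left(U \right)} = \sqrt{U + \sqrt{U}}$
$\frac{t{\left(38 \right)} + q{\left(62,29 \right)}}{4886 + 918} = \frac{\sqrt{38 + \sqrt{38}} - 19}{4886 + 918} = \frac{-19 + \sqrt{38 + \sqrt{38}}}{5804} = \left(-19 + \sqrt{38 + \sqrt{38}}\right) \frac{1}{5804} = - \frac{19}{5804} + \frac{\sqrt{38 + \sqrt{38}}}{5804}$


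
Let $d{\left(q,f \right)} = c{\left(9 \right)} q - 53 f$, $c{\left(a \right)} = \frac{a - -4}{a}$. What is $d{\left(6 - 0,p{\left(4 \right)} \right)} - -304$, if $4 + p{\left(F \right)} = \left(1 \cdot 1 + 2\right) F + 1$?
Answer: $- \frac{493}{3} \approx -164.33$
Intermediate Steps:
$c{\left(a \right)} = \frac{4 + a}{a}$ ($c{\left(a \right)} = \frac{a + 4}{a} = \frac{4 + a}{a}$)
$p{\left(F \right)} = -3 + 3 F$ ($p{\left(F \right)} = -4 + \left(\left(1 \cdot 1 + 2\right) F + 1\right) = -4 + \left(\left(1 + 2\right) F + 1\right) = -4 + \left(3 F + 1\right) = -4 + \left(1 + 3 F\right) = -3 + 3 F$)
$d{\left(q,f \right)} = - 53 f + \frac{13 q}{9}$ ($d{\left(q,f \right)} = \frac{4 + 9}{9} q - 53 f = \frac{1}{9} \cdot 13 q - 53 f = \frac{13 q}{9} - 53 f = - 53 f + \frac{13 q}{9}$)
$d{\left(6 - 0,p{\left(4 \right)} \right)} - -304 = \left(- 53 \left(-3 + 3 \cdot 4\right) + \frac{13 \left(6 - 0\right)}{9}\right) - -304 = \left(- 53 \left(-3 + 12\right) + \frac{13 \left(6 + 0\right)}{9}\right) + 304 = \left(\left(-53\right) 9 + \frac{13}{9} \cdot 6\right) + 304 = \left(-477 + \frac{26}{3}\right) + 304 = - \frac{1405}{3} + 304 = - \frac{493}{3}$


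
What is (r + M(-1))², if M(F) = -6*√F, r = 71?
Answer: 5005 - 852*I ≈ 5005.0 - 852.0*I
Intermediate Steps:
(r + M(-1))² = (71 - 6*I)²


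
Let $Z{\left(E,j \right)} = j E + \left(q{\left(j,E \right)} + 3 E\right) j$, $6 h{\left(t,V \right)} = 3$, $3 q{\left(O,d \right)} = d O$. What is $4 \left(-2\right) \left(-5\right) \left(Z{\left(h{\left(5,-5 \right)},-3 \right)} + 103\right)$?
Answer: $3940$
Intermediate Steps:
$q{\left(O,d \right)} = \frac{O d}{3}$ ($q{\left(O,d \right)} = \frac{d O}{3} = \frac{O d}{3}$)
$h{\left(t,V \right)} = \frac{1}{2}$ ($h{\left(t,V \right)} = \frac{1}{6} \cdot 3 = \frac{1}{2}$)
$Z{\left(E,j \right)} = E j + j \left(3 E + \frac{E j}{3}\right)$ ($Z{\left(E,j \right)} = j E + \left(\frac{j E}{3} + 3 E\right) j = E j + \left(\frac{E j}{3} + 3 E\right) j = E j + \left(3 E + \frac{E j}{3}\right) j = E j + j \left(3 E + \frac{E j}{3}\right)$)
$4 \left(-2\right) \left(-5\right) \left(Z{\left(h{\left(5,-5 \right)},-3 \right)} + 103\right) = 4 \left(-2\right) \left(-5\right) \left(\frac{1}{3} \cdot \frac{1}{2} \left(-3\right) \left(12 - 3\right) + 103\right) = \left(-8\right) \left(-5\right) \left(\frac{1}{3} \cdot \frac{1}{2} \left(-3\right) 9 + 103\right) = 40 \left(- \frac{9}{2} + 103\right) = 40 \cdot \frac{197}{2} = 3940$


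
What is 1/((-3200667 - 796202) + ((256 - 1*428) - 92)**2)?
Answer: -1/3927173 ≈ -2.5464e-7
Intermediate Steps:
1/((-3200667 - 796202) + ((256 - 1*428) - 92)**2) = 1/(-3996869 + ((256 - 428) - 92)**2) = 1/(-3996869 + (-172 - 92)**2) = 1/(-3996869 + (-264)**2) = 1/(-3996869 + 69696) = 1/(-3927173) = -1/3927173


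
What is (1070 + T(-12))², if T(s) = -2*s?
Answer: 1196836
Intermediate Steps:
(1070 + T(-12))² = (1070 - 2*(-12))² = (1070 + 24)² = 1094² = 1196836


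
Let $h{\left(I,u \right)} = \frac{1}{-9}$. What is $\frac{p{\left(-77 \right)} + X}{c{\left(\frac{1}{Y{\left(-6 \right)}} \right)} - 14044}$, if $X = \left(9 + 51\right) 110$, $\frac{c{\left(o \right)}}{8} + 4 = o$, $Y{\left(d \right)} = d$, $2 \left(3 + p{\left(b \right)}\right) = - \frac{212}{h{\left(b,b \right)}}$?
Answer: $- \frac{22653}{42232} \approx -0.53639$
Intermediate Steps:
$h{\left(I,u \right)} = - \frac{1}{9}$
$p{\left(b \right)} = 951$ ($p{\left(b \right)} = -3 + \frac{\left(-212\right) \frac{1}{- \frac{1}{9}}}{2} = -3 + \frac{\left(-212\right) \left(-9\right)}{2} = -3 + \frac{1}{2} \cdot 1908 = -3 + 954 = 951$)
$c{\left(o \right)} = -32 + 8 o$
$X = 6600$ ($X = 60 \cdot 110 = 6600$)
$\frac{p{\left(-77 \right)} + X}{c{\left(\frac{1}{Y{\left(-6 \right)}} \right)} - 14044} = \frac{951 + 6600}{\left(-32 + \frac{8}{-6}\right) - 14044} = \frac{7551}{\left(-32 + 8 \left(- \frac{1}{6}\right)\right) - 14044} = \frac{7551}{\left(-32 - \frac{4}{3}\right) - 14044} = \frac{7551}{- \frac{100}{3} - 14044} = \frac{7551}{- \frac{42232}{3}} = 7551 \left(- \frac{3}{42232}\right) = - \frac{22653}{42232}$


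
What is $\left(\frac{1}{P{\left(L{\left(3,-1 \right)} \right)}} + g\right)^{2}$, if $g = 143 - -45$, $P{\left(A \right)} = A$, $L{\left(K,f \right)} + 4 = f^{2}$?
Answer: $\frac{316969}{9} \approx 35219.0$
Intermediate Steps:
$L{\left(K,f \right)} = -4 + f^{2}$
$g = 188$ ($g = 143 + 45 = 188$)
$\left(\frac{1}{P{\left(L{\left(3,-1 \right)} \right)}} + g\right)^{2} = \left(\frac{1}{-4 + \left(-1\right)^{2}} + 188\right)^{2} = \left(\frac{1}{-4 + 1} + 188\right)^{2} = \left(\frac{1}{-3} + 188\right)^{2} = \left(- \frac{1}{3} + 188\right)^{2} = \left(\frac{563}{3}\right)^{2} = \frac{316969}{9}$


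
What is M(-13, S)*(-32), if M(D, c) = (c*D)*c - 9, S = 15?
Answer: 93888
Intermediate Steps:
M(D, c) = -9 + D*c² (M(D, c) = (D*c)*c - 9 = D*c² - 9 = -9 + D*c²)
M(-13, S)*(-32) = (-9 - 13*15²)*(-32) = (-9 - 13*225)*(-32) = (-9 - 2925)*(-32) = -2934*(-32) = 93888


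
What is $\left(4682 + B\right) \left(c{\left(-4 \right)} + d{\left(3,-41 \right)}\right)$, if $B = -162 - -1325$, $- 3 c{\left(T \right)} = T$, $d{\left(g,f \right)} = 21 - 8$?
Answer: $\frac{251335}{3} \approx 83778.0$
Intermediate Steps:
$d{\left(g,f \right)} = 13$
$c{\left(T \right)} = - \frac{T}{3}$
$B = 1163$ ($B = -162 + 1325 = 1163$)
$\left(4682 + B\right) \left(c{\left(-4 \right)} + d{\left(3,-41 \right)}\right) = \left(4682 + 1163\right) \left(\left(- \frac{1}{3}\right) \left(-4\right) + 13\right) = 5845 \left(\frac{4}{3} + 13\right) = 5845 \cdot \frac{43}{3} = \frac{251335}{3}$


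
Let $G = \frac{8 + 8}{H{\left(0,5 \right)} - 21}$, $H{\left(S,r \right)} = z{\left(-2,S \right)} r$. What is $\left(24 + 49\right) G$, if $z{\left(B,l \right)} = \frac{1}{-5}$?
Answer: $- \frac{584}{11} \approx -53.091$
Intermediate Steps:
$z{\left(B,l \right)} = - \frac{1}{5}$
$H{\left(S,r \right)} = - \frac{r}{5}$
$G = - \frac{8}{11}$ ($G = \frac{8 + 8}{\left(- \frac{1}{5}\right) 5 - 21} = \frac{16}{-1 - 21} = \frac{16}{-22} = 16 \left(- \frac{1}{22}\right) = - \frac{8}{11} \approx -0.72727$)
$\left(24 + 49\right) G = \left(24 + 49\right) \left(- \frac{8}{11}\right) = 73 \left(- \frac{8}{11}\right) = - \frac{584}{11}$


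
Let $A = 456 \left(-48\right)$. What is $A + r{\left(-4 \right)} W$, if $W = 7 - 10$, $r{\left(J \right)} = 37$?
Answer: $-21999$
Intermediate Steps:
$W = -3$ ($W = 7 - 10 = -3$)
$A = -21888$
$A + r{\left(-4 \right)} W = -21888 + 37 \left(-3\right) = -21888 - 111 = -21999$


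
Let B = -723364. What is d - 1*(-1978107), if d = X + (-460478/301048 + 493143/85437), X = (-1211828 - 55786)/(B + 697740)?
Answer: 617300062068162367/312057588777 ≈ 1.9782e+6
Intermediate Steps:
X = 633807/12812 (X = (-1211828 - 55786)/(-723364 + 697740) = -1267614/(-25624) = -1267614*(-1/25624) = 633807/12812 ≈ 49.470)
d = 16761305257228/312057588777 (d = 633807/12812 + (-460478/301048 + 493143/85437) = 633807/12812 + (-460478*1/301048 + 493143*(1/85437)) = 633807/12812 + (-230239/150524 + 164381/28479) = 633807/12812 + 1653300833/389706636 = 16761305257228/312057588777 ≈ 53.712)
d - 1*(-1978107) = 16761305257228/312057588777 - 1*(-1978107) = 16761305257228/312057588777 + 1978107 = 617300062068162367/312057588777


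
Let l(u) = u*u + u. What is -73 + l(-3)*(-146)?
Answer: -949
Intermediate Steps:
l(u) = u + u² (l(u) = u² + u = u + u²)
-73 + l(-3)*(-146) = -73 - 3*(1 - 3)*(-146) = -73 - 3*(-2)*(-146) = -73 + 6*(-146) = -73 - 876 = -949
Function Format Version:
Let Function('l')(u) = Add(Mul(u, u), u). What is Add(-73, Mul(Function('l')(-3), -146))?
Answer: -949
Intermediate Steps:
Function('l')(u) = Add(u, Pow(u, 2)) (Function('l')(u) = Add(Pow(u, 2), u) = Add(u, Pow(u, 2)))
Add(-73, Mul(Function('l')(-3), -146)) = Add(-73, Mul(Mul(-3, Add(1, -3)), -146)) = Add(-73, Mul(Mul(-3, -2), -146)) = Add(-73, Mul(6, -146)) = Add(-73, -876) = -949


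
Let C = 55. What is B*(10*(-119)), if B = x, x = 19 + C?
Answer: -88060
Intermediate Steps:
x = 74 (x = 19 + 55 = 74)
B = 74
B*(10*(-119)) = 74*(10*(-119)) = 74*(-1190) = -88060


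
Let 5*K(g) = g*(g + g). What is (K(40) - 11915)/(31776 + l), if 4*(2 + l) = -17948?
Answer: -11275/27287 ≈ -0.41320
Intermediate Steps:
K(g) = 2*g**2/5 (K(g) = (g*(g + g))/5 = (g*(2*g))/5 = (2*g**2)/5 = 2*g**2/5)
l = -4489 (l = -2 + (1/4)*(-17948) = -2 - 4487 = -4489)
(K(40) - 11915)/(31776 + l) = ((2/5)*40**2 - 11915)/(31776 - 4489) = ((2/5)*1600 - 11915)/27287 = (640 - 11915)*(1/27287) = -11275*1/27287 = -11275/27287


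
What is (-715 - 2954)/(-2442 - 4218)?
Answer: 1223/2220 ≈ 0.55090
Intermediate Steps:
(-715 - 2954)/(-2442 - 4218) = -3669/(-6660) = -3669*(-1/6660) = 1223/2220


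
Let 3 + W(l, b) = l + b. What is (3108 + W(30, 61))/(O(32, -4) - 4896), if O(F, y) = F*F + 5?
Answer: -3196/3867 ≈ -0.82648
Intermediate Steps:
O(F, y) = 5 + F² (O(F, y) = F² + 5 = 5 + F²)
W(l, b) = -3 + b + l (W(l, b) = -3 + (l + b) = -3 + (b + l) = -3 + b + l)
(3108 + W(30, 61))/(O(32, -4) - 4896) = (3108 + (-3 + 61 + 30))/((5 + 32²) - 4896) = (3108 + 88)/((5 + 1024) - 4896) = 3196/(1029 - 4896) = 3196/(-3867) = 3196*(-1/3867) = -3196/3867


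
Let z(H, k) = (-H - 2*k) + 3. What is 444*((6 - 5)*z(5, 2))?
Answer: -2664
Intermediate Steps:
z(H, k) = 3 - H - 2*k
444*((6 - 5)*z(5, 2)) = 444*((6 - 5)*(3 - 1*5 - 2*2)) = 444*(1*(3 - 5 - 4)) = 444*(1*(-6)) = 444*(-6) = -2664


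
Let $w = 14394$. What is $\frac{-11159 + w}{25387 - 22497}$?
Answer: $\frac{647}{578} \approx 1.1194$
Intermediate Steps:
$\frac{-11159 + w}{25387 - 22497} = \frac{-11159 + 14394}{25387 - 22497} = \frac{3235}{2890} = 3235 \cdot \frac{1}{2890} = \frac{647}{578}$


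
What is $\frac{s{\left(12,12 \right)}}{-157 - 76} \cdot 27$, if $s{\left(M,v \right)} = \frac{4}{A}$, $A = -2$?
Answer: $\frac{54}{233} \approx 0.23176$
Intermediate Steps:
$s{\left(M,v \right)} = -2$ ($s{\left(M,v \right)} = \frac{4}{-2} = 4 \left(- \frac{1}{2}\right) = -2$)
$\frac{s{\left(12,12 \right)}}{-157 - 76} \cdot 27 = \frac{1}{-157 - 76} \left(-2\right) 27 = \frac{1}{-233} \left(-2\right) 27 = \left(- \frac{1}{233}\right) \left(-2\right) 27 = \frac{2}{233} \cdot 27 = \frac{54}{233}$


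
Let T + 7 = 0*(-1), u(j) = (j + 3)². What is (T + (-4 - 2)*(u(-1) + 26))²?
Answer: 34969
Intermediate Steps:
u(j) = (3 + j)²
T = -7 (T = -7 + 0*(-1) = -7 + 0 = -7)
(T + (-4 - 2)*(u(-1) + 26))² = (-7 + (-4 - 2)*((3 - 1)² + 26))² = (-7 - 6*(2² + 26))² = (-7 - 6*(4 + 26))² = (-7 - 6*30)² = (-7 - 180)² = (-187)² = 34969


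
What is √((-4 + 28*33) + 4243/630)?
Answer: √40869010/210 ≈ 30.442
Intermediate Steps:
√((-4 + 28*33) + 4243/630) = √((-4 + 924) + 4243*(1/630)) = √(920 + 4243/630) = √(583843/630) = √40869010/210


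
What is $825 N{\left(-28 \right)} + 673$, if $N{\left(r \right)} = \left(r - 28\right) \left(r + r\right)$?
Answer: $2587873$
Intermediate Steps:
$N{\left(r \right)} = 2 r \left(-28 + r\right)$ ($N{\left(r \right)} = \left(-28 + r\right) 2 r = 2 r \left(-28 + r\right)$)
$825 N{\left(-28 \right)} + 673 = 825 \cdot 2 \left(-28\right) \left(-28 - 28\right) + 673 = 825 \cdot 2 \left(-28\right) \left(-56\right) + 673 = 825 \cdot 3136 + 673 = 2587200 + 673 = 2587873$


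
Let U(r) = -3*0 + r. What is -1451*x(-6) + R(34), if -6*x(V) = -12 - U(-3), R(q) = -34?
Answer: -4421/2 ≈ -2210.5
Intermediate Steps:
U(r) = r (U(r) = 0 + r = r)
x(V) = 3/2 (x(V) = -(-12 - 1*(-3))/6 = -(-12 + 3)/6 = -1/6*(-9) = 3/2)
-1451*x(-6) + R(34) = -1451*3/2 - 34 = -4353/2 - 34 = -4421/2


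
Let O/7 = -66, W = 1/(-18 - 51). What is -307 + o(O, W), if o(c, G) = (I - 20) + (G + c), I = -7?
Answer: -54925/69 ≈ -796.01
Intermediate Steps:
W = -1/69 (W = 1/(-69) = -1/69 ≈ -0.014493)
O = -462 (O = 7*(-66) = -462)
o(c, G) = -27 + G + c (o(c, G) = (-7 - 20) + (G + c) = -27 + (G + c) = -27 + G + c)
-307 + o(O, W) = -307 + (-27 - 1/69 - 462) = -307 - 33742/69 = -54925/69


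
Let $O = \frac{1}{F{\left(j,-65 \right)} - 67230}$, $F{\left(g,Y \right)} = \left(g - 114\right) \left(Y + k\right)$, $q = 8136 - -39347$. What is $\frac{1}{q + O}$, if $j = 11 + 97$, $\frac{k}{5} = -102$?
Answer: $\frac{63780}{3028465739} \approx 2.106 \cdot 10^{-5}$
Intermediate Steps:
$k = -510$ ($k = 5 \left(-102\right) = -510$)
$j = 108$
$q = 47483$ ($q = 8136 + 39347 = 47483$)
$F{\left(g,Y \right)} = \left(-510 + Y\right) \left(-114 + g\right)$ ($F{\left(g,Y \right)} = \left(g - 114\right) \left(Y - 510\right) = \left(-114 + g\right) \left(-510 + Y\right) = \left(-510 + Y\right) \left(-114 + g\right)$)
$O = - \frac{1}{63780}$ ($O = \frac{1}{\left(58140 - 55080 - -7410 - 7020\right) - 67230} = \frac{1}{\left(58140 - 55080 + 7410 - 7020\right) - 67230} = \frac{1}{3450 - 67230} = \frac{1}{-63780} = - \frac{1}{63780} \approx -1.5679 \cdot 10^{-5}$)
$\frac{1}{q + O} = \frac{1}{47483 - \frac{1}{63780}} = \frac{1}{\frac{3028465739}{63780}} = \frac{63780}{3028465739}$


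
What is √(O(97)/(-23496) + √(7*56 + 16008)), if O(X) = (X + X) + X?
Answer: √(-189926 + 306701120*√41)/3916 ≈ 11.316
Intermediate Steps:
O(X) = 3*X (O(X) = 2*X + X = 3*X)
√(O(97)/(-23496) + √(7*56 + 16008)) = √((3*97)/(-23496) + √(7*56 + 16008)) = √(291*(-1/23496) + √(392 + 16008)) = √(-97/7832 + √16400) = √(-97/7832 + 20*√41)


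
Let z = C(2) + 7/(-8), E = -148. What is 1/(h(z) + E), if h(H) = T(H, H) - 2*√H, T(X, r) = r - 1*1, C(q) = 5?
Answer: -9272/1342225 + 32*√66/1342225 ≈ -0.0067142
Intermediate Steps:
T(X, r) = -1 + r (T(X, r) = r - 1 = -1 + r)
z = 33/8 (z = 5 + 7/(-8) = 5 + 7*(-⅛) = 5 - 7/8 = 33/8 ≈ 4.1250)
h(H) = -1 + H - 2*√H (h(H) = (-1 + H) - 2*√H = -1 + H - 2*√H)
1/(h(z) + E) = 1/((-1 + 33/8 - √66/2) - 148) = 1/((25/8 - √66/2) - 148) = 1/(-1159/8 - √66/2)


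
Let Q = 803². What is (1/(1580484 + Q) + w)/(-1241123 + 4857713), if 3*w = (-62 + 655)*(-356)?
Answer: -16199212229/832548870090 ≈ -0.019457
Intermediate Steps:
Q = 644809
w = -211108/3 (w = ((-62 + 655)*(-356))/3 = (593*(-356))/3 = (⅓)*(-211108) = -211108/3 ≈ -70369.)
(1/(1580484 + Q) + w)/(-1241123 + 4857713) = (1/(1580484 + 644809) - 211108/3)/(-1241123 + 4857713) = (1/2225293 - 211108/3)/3616590 = (1/2225293 - 211108/3)*(1/3616590) = -469777154641/6675879*1/3616590 = -16199212229/832548870090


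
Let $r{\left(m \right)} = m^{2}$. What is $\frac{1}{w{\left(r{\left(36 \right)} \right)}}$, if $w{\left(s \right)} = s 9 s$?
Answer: $\frac{1}{15116544} \approx 6.6153 \cdot 10^{-8}$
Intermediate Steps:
$w{\left(s \right)} = 9 s^{2}$ ($w{\left(s \right)} = 9 s s = 9 s^{2}$)
$\frac{1}{w{\left(r{\left(36 \right)} \right)}} = \frac{1}{9 \left(36^{2}\right)^{2}} = \frac{1}{9 \cdot 1296^{2}} = \frac{1}{9 \cdot 1679616} = \frac{1}{15116544}$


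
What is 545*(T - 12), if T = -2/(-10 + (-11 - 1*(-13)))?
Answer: -25615/4 ≈ -6403.8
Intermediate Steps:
T = 1/4 (T = -2/(-10 + (-11 + 13)) = -2/(-10 + 2) = -2/(-8) = -2*(-1/8) = 1/4 ≈ 0.25000)
545*(T - 12) = 545*(1/4 - 12) = 545*(-47/4) = -25615/4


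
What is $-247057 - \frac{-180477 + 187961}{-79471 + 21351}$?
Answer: $- \frac{3589736339}{14530} \approx -2.4706 \cdot 10^{5}$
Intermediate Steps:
$-247057 - \frac{-180477 + 187961}{-79471 + 21351} = -247057 - \frac{7484}{-58120} = -247057 - 7484 \left(- \frac{1}{58120}\right) = -247057 - - \frac{1871}{14530} = -247057 + \frac{1871}{14530} = - \frac{3589736339}{14530}$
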